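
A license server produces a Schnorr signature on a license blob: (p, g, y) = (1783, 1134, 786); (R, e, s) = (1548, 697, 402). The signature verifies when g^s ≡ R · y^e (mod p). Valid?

g^s mod p:
Squares mod 1783: 1134^1≡1134, 1134^2≡413, 1134^4≡1184, 1134^8≡418, 1134^16≡1773, 1134^32≡100, 1134^64≡1085, 1134^128≡445, 1134^256≡112
402 = 256 + 128 + 16 + 2, so 1134^402 ≡ 112·445·1773·413 ≡ 1018 (mod 1783)
R · y^e mod p:
Squares mod 1783: 786^1≡786, 786^2≡878, 786^4≡628, 786^8≡341, 786^16≡386, 786^32≡1007, 786^64≡1305, 786^128≡260, 786^256≡1629, 786^512≡537
697 = 512 + 128 + 32 + 16 + 8 + 1, so 786^697 ≡ 537·260·1007·386·341·786 ≡ 155 (mod 1783)
1548·155 = 239940 ≡ 1018 (mod 1783)
1018 ≡ 1018 (mod 1783); signature holds.

yes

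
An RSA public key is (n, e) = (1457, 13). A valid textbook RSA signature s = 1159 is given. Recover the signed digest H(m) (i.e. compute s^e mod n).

265

Squares mod 1457: s^1≡1159, s^2≡1384, s^4≡958, s^8≡1311
13 = 8 + 4 + 1, so s^13 ≡ 1311·958·1159 ≡ 265 (mod 1457)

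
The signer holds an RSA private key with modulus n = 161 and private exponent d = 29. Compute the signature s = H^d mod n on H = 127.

85

H^2 ≡ 127^2 = 16129 ≡ 29
H^4 ≡ 29^2 = 841 ≡ 36
H^8 ≡ 36^2 = 1296 ≡ 8
H^16 ≡ 8^2 = 64
29 = 16 + 8 + 4 + 1, so H^29 ≡ 64·8·36·127 ≡ 85 (mod 161)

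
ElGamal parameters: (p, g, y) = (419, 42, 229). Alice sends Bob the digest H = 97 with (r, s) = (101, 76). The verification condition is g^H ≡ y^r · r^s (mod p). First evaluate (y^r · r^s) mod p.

212

Squares mod 419: 229^1≡229, 229^2≡66, 229^4≡166, 229^8≡321, 229^16≡386, 229^32≡251, 229^64≡151
101 = 64 + 32 + 4 + 1, so 229^101 ≡ 151·251·166·229 ≡ 242 (mod 419)
Squares mod 419: 101^1≡101, 101^2≡145, 101^4≡75, 101^8≡178, 101^16≡259, 101^32≡41, 101^64≡5
76 = 64 + 8 + 4, so 101^76 ≡ 5·178·75 ≡ 129 (mod 419)
y^r · r^s ≡ 242·129 = 31218 ≡ 212 (mod 419)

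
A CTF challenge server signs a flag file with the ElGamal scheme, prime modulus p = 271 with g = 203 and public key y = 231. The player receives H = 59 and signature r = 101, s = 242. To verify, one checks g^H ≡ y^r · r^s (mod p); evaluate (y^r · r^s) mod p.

231^2 = 53361 ≡ 245
231^4 ≡ 245^2 = 60025 ≡ 134
231^8 ≡ 134^2 = 17956 ≡ 70
231^16 ≡ 70^2 = 4900 ≡ 22
231^32 ≡ 22^2 = 484 ≡ 213
231^64 ≡ 213^2 = 45369 ≡ 112
101 = 64 + 32 + 4 + 1, so 231^101 ≡ 112·213·134·231 ≡ 209 (mod 271)
101^2 = 10201 ≡ 174
101^4 ≡ 174^2 = 30276 ≡ 195
101^8 ≡ 195^2 = 38025 ≡ 85
101^16 ≡ 85^2 = 7225 ≡ 179
101^32 ≡ 179^2 = 32041 ≡ 63
101^64 ≡ 63^2 = 3969 ≡ 175
101^128 ≡ 175^2 = 30625 ≡ 2
242 = 128 + 64 + 32 + 16 + 2, so 101^242 ≡ 2·175·63·179·174 ≡ 16 (mod 271)
y^r · r^s ≡ 209·16 = 3344 ≡ 92 (mod 271)

92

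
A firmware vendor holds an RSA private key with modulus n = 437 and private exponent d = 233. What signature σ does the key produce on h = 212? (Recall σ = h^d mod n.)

h^233 mod 437 = 412

412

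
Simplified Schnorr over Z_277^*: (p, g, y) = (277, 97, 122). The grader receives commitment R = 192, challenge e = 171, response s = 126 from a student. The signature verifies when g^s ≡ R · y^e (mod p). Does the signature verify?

g^s mod p:
97^2 = 9409 ≡ 268
97^4 ≡ 268^2 = 71824 ≡ 81
97^8 ≡ 81^2 = 6561 ≡ 190
97^16 ≡ 190^2 = 36100 ≡ 90
97^32 ≡ 90^2 = 8100 ≡ 67
97^64 ≡ 67^2 = 4489 ≡ 57
126 = 64 + 32 + 16 + 8 + 4 + 2, so 97^126 ≡ 57·67·90·190·81·268 ≡ 193 (mod 277)
R · y^e mod p:
122^2 = 14884 ≡ 203
122^4 ≡ 203^2 = 41209 ≡ 213
122^8 ≡ 213^2 = 45369 ≡ 218
122^16 ≡ 218^2 = 47524 ≡ 157
122^32 ≡ 157^2 = 24649 ≡ 273
122^64 ≡ 273^2 = 74529 ≡ 16
122^128 ≡ 16^2 = 256
171 = 128 + 32 + 8 + 2 + 1, so 122^171 ≡ 256·273·218·203·122 ≡ 66 (mod 277)
192·66 = 12672 ≡ 207 (mod 277)
193 ≠ 207; the check fails.

does not verify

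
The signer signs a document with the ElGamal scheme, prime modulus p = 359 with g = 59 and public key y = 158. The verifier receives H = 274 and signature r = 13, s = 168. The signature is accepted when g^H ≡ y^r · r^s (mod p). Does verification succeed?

Left side g^H mod p:
Squares mod 359: 59^1≡59, 59^2≡250, 59^4≡34, 59^8≡79, 59^16≡138, 59^32≡17, 59^64≡289, 59^128≡233, 59^256≡80
274 = 256 + 16 + 2, so 59^274 ≡ 80·138·250 ≡ 8 (mod 359)
Right side y^r · r^s mod p:
Squares mod 359: 158^1≡158, 158^2≡193, 158^4≡272, 158^8≡30
13 = 8 + 4 + 1, so 158^13 ≡ 30·272·158 ≡ 111 (mod 359)
Squares mod 359: 13^1≡13, 13^2≡169, 13^4≡200, 13^8≡151, 13^16≡184, 13^32≡110, 13^64≡253, 13^128≡107
168 = 128 + 32 + 8, so 13^168 ≡ 107·110·151 ≡ 220 (mod 359)
111·220 = 24420 ≡ 8 (mod 359)
8 ≡ 8 (mod 359), so the signature is genuine.

passes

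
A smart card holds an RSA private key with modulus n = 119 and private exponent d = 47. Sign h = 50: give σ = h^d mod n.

h^2 ≡ 50^2 = 2500 ≡ 1
h^4 ≡ 1^2 = 1
h^8 ≡ 1^2 = 1
h^16 ≡ 1^2 = 1
h^32 ≡ 1^2 = 1
47 = 32 + 8 + 4 + 2 + 1, so h^47 ≡ 1·1·1·1·50 ≡ 50 (mod 119)

50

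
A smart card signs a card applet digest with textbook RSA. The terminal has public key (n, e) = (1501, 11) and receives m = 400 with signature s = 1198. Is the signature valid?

valid

Squares mod 1501: s^1≡1198, s^2≡248, s^4≡1464, s^8≡1369
11 = 8 + 2 + 1, so s^11 ≡ 1369·248·1198 ≡ 400 (mod 1501)
s^11 mod 1501 = 400 matches m.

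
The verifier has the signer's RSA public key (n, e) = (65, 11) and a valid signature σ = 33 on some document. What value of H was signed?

2

σ^2 ≡ 33^2 = 1089 ≡ 49
σ^4 ≡ 49^2 = 2401 ≡ 61
σ^8 ≡ 61^2 = 3721 ≡ 16
11 = 8 + 2 + 1, so σ^11 ≡ 16·49·33 ≡ 2 (mod 65)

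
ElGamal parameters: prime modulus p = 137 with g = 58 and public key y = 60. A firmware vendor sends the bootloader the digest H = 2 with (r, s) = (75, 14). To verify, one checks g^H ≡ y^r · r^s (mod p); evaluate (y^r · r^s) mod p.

Squares mod 137: 60^1≡60, 60^2≡38, 60^4≡74, 60^8≡133, 60^16≡16, 60^32≡119, 60^64≡50
75 = 64 + 8 + 2 + 1, so 60^75 ≡ 50·133·38·60 ≡ 73 (mod 137)
Squares mod 137: 75^1≡75, 75^2≡8, 75^4≡64, 75^8≡123
14 = 8 + 4 + 2, so 75^14 ≡ 123·64·8 ≡ 93 (mod 137)
y^r · r^s ≡ 73·93 = 6789 ≡ 76 (mod 137)

76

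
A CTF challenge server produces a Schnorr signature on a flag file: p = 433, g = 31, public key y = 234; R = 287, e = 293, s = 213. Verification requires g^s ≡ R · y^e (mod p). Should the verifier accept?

g^s mod p:
31^213 mod 433 = 287
R · y^e mod p:
234^293 mod 433 = 198
287·198 = 56826 ≡ 103 (mod 433)
287 ≠ 103; the check fails.

reject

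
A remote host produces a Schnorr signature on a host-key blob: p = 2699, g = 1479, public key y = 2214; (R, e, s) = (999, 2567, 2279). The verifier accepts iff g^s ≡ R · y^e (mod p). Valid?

g^s mod p:
Squares mod 2699: 1479^1≡1479, 1479^2≡1251, 1479^4≡2280, 1479^8≡126, 1479^16≡2381, 1479^32≡1261, 1479^64≡410, 1479^128≡762, 1479^256≡359, 1479^512≡2028, 1479^1024≡2207, 1479^2048≡1853
2279 = 2048 + 128 + 64 + 32 + 4 + 2 + 1, so 1479^2279 ≡ 1853·762·410·1261·2280·1251·1479 ≡ 2005 (mod 2699)
R · y^e mod p:
Squares mod 2699: 2214^1≡2214, 2214^2≡412, 2214^4≡2406, 2214^8≡2180, 2214^16≡2160, 2214^32≡1728, 2214^64≡890, 2214^128≡1293, 2214^256≡1168, 2214^512≡1229, 2214^1024≡1700, 2214^2048≡2070
2567 = 2048 + 512 + 4 + 2 + 1, so 2214^2567 ≡ 2070·1229·2406·412·2214 ≡ 1365 (mod 2699)
999·1365 = 1363635 ≡ 640 (mod 2699)
2005 ≠ 640; the check fails.

no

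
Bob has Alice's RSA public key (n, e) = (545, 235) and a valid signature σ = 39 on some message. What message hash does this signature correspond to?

σ^2 ≡ 39^2 = 1521 ≡ 431
σ^4 ≡ 431^2 = 185761 ≡ 461
σ^8 ≡ 461^2 = 212521 ≡ 516
σ^16 ≡ 516^2 = 266256 ≡ 296
σ^32 ≡ 296^2 = 87616 ≡ 416
σ^64 ≡ 416^2 = 173056 ≡ 291
σ^128 ≡ 291^2 = 84681 ≡ 206
235 = 128 + 64 + 32 + 8 + 2 + 1, so σ^235 ≡ 206·291·416·516·431·39 ≡ 159 (mod 545)

159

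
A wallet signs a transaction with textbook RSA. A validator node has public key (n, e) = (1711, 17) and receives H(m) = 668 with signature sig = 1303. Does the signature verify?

does not verify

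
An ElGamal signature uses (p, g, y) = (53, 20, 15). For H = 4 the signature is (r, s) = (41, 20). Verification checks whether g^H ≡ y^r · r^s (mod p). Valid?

yes

Left side g^H mod p:
Squares mod 53: 20^1≡20, 20^2≡29, 20^4≡46
20^4 ≡ 46 (mod 53)
Right side y^r · r^s mod p:
Squares mod 53: 15^1≡15, 15^2≡13, 15^4≡10, 15^8≡47, 15^16≡36, 15^32≡24
41 = 32 + 8 + 1, so 15^41 ≡ 24·47·15 ≡ 13 (mod 53)
Squares mod 53: 41^1≡41, 41^2≡38, 41^4≡13, 41^8≡10, 41^16≡47
20 = 16 + 4, so 41^20 ≡ 47·13 ≡ 28 (mod 53)
13·28 = 364 ≡ 46 (mod 53)
46 ≡ 46 (mod 53), so the signature is genuine.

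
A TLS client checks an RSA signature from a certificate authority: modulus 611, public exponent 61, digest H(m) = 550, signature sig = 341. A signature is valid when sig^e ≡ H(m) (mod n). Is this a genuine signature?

forged

sig^2 ≡ 341^2 = 116281 ≡ 191
sig^4 ≡ 191^2 = 36481 ≡ 432
sig^8 ≡ 432^2 = 186624 ≡ 269
sig^16 ≡ 269^2 = 72361 ≡ 263
sig^32 ≡ 263^2 = 69169 ≡ 126
61 = 32 + 16 + 8 + 4 + 1, so sig^61 ≡ 126·263·269·432·341 ≡ 159 (mod 611)
159 ≠ 550, so verification fails.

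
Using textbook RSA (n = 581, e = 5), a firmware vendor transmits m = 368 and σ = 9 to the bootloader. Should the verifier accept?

σ^2 ≡ 9^2 = 81
σ^4 ≡ 81^2 = 6561 ≡ 170
5 = 4 + 1, so σ^5 ≡ 170·9 ≡ 368 (mod 581)
σ^5 mod 581 = 368 matches m.

accept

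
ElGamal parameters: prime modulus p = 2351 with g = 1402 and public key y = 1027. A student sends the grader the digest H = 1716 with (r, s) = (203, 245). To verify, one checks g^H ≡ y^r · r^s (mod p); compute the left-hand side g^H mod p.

1402^2 = 1965604 ≡ 168
1402^4 ≡ 168^2 = 28224 ≡ 12
1402^8 ≡ 12^2 = 144
1402^16 ≡ 144^2 = 20736 ≡ 1928
1402^32 ≡ 1928^2 = 3717184 ≡ 253
1402^64 ≡ 253^2 = 64009 ≡ 532
1402^128 ≡ 532^2 = 283024 ≡ 904
1402^256 ≡ 904^2 = 817216 ≡ 1419
1402^512 ≡ 1419^2 = 2013561 ≡ 1105
1402^1024 ≡ 1105^2 = 1221025 ≡ 856
1716 = 1024 + 512 + 128 + 32 + 16 + 4, so 1402^1716 ≡ 856·1105·904·253·1928·12 ≡ 324 (mod 2351)

324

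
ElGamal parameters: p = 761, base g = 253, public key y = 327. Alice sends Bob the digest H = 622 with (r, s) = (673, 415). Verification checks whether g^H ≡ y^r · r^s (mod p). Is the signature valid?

Left side g^H mod p:
Squares mod 761: 253^1≡253, 253^2≡85, 253^4≡376, 253^8≡591, 253^16≡743, 253^32≡324, 253^64≡719, 253^128≡242, 253^256≡728, 253^512≡328
622 = 512 + 64 + 32 + 8 + 4 + 2, so 253^622 ≡ 328·719·324·591·376·85 ≡ 732 (mod 761)
Right side y^r · r^s mod p:
Squares mod 761: 327^1≡327, 327^2≡389, 327^4≡643, 327^8≡226, 327^16≡89, 327^32≡311, 327^64≡74, 327^128≡149, 327^256≡132, 327^512≡682
673 = 512 + 128 + 32 + 1, so 327^673 ≡ 682·149·311·327 ≡ 443 (mod 761)
Squares mod 761: 673^1≡673, 673^2≡134, 673^4≡453, 673^8≡500, 673^16≡392, 673^32≡703, 673^64≡320, 673^128≡426, 673^256≡358
415 = 256 + 128 + 16 + 8 + 4 + 2 + 1, so 673^415 ≡ 358·426·392·500·453·134·673 ≡ 203 (mod 761)
443·203 = 89929 ≡ 131 (mod 761)
732 ≠ 131, so verification fails.

invalid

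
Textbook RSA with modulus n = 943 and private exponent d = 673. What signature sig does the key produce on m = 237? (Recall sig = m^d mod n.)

319

m^2 ≡ 237^2 = 56169 ≡ 532
m^4 ≡ 532^2 = 283024 ≡ 124
m^8 ≡ 124^2 = 15376 ≡ 288
m^16 ≡ 288^2 = 82944 ≡ 903
m^32 ≡ 903^2 = 815409 ≡ 657
m^64 ≡ 657^2 = 431649 ≡ 698
m^128 ≡ 698^2 = 487204 ≡ 616
m^256 ≡ 616^2 = 379456 ≡ 370
m^512 ≡ 370^2 = 136900 ≡ 165
673 = 512 + 128 + 32 + 1, so m^673 ≡ 165·616·657·237 ≡ 319 (mod 943)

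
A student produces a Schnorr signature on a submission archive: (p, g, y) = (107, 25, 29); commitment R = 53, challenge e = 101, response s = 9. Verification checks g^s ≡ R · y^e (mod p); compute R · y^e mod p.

27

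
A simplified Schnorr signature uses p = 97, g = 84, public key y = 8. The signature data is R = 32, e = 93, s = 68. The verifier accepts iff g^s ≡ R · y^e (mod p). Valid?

no

g^s mod p:
84^68 mod 97 = 4
R · y^e mod p:
8^93 mod 97 = 18
32·18 = 576 ≡ 91 (mod 97)
4 ≠ 91; the check fails.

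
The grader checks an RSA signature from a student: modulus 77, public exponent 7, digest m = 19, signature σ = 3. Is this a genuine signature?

forged

σ^7 mod 77 = 31
The recovered value 31 does not match the digest 19.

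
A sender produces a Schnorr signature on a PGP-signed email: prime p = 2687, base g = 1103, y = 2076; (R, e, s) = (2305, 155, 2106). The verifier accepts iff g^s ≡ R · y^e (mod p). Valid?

no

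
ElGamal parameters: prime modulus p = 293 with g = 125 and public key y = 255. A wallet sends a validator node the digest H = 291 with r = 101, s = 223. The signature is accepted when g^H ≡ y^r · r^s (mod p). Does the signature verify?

verifies

Left side g^H mod p:
125^2 = 15625 ≡ 96
125^4 ≡ 96^2 = 9216 ≡ 133
125^8 ≡ 133^2 = 17689 ≡ 109
125^16 ≡ 109^2 = 11881 ≡ 161
125^32 ≡ 161^2 = 25921 ≡ 137
125^64 ≡ 137^2 = 18769 ≡ 17
125^128 ≡ 17^2 = 289
125^256 ≡ 289^2 = 83521 ≡ 16
291 = 256 + 32 + 2 + 1, so 125^291 ≡ 16·137·96·125 ≡ 218 (mod 293)
Right side y^r · r^s mod p:
255^2 = 65025 ≡ 272
255^4 ≡ 272^2 = 73984 ≡ 148
255^8 ≡ 148^2 = 21904 ≡ 222
255^16 ≡ 222^2 = 49284 ≡ 60
255^32 ≡ 60^2 = 3600 ≡ 84
255^64 ≡ 84^2 = 7056 ≡ 24
101 = 64 + 32 + 4 + 1, so 255^101 ≡ 24·84·148·255 ≡ 237 (mod 293)
101^2 = 10201 ≡ 239
101^4 ≡ 239^2 = 57121 ≡ 279
101^8 ≡ 279^2 = 77841 ≡ 196
101^16 ≡ 196^2 = 38416 ≡ 33
101^32 ≡ 33^2 = 1089 ≡ 210
101^64 ≡ 210^2 = 44100 ≡ 150
101^128 ≡ 150^2 = 22500 ≡ 232
223 = 128 + 64 + 16 + 8 + 4 + 2 + 1, so 101^223 ≡ 232·150·33·196·279·239·101 ≡ 174 (mod 293)
237·174 = 41238 ≡ 218 (mod 293)
218 ≡ 218 (mod 293), so the signature is genuine.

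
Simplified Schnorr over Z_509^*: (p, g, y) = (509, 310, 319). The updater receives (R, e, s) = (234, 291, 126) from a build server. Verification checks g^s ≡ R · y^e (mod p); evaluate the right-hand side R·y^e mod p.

319^2 = 101761 ≡ 470
319^4 ≡ 470^2 = 220900 ≡ 503
319^8 ≡ 503^2 = 253009 ≡ 36
319^16 ≡ 36^2 = 1296 ≡ 278
319^32 ≡ 278^2 = 77284 ≡ 425
319^64 ≡ 425^2 = 180625 ≡ 439
319^128 ≡ 439^2 = 192721 ≡ 319
319^256 ≡ 319^2 = 101761 ≡ 470
291 = 256 + 32 + 2 + 1, so 319^291 ≡ 470·425·470·319 ≡ 441 (mod 509)
R · y^e ≡ 234·441 = 103194 ≡ 376 (mod 509)

376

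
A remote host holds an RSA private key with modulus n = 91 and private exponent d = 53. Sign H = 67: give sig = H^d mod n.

58

H^53 mod 91 = 58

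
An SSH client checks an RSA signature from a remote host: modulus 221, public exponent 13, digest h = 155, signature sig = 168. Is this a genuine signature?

genuine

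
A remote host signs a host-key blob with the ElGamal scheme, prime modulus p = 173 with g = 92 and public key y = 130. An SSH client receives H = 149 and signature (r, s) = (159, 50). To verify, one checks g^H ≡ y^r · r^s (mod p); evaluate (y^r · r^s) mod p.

130^2 = 16900 ≡ 119
130^4 ≡ 119^2 = 14161 ≡ 148
130^8 ≡ 148^2 = 21904 ≡ 106
130^16 ≡ 106^2 = 11236 ≡ 164
130^32 ≡ 164^2 = 26896 ≡ 81
130^64 ≡ 81^2 = 6561 ≡ 160
130^128 ≡ 160^2 = 25600 ≡ 169
159 = 128 + 16 + 8 + 4 + 2 + 1, so 130^159 ≡ 169·164·106·148·119·130 ≡ 88 (mod 173)
159^2 = 25281 ≡ 23
159^4 ≡ 23^2 = 529 ≡ 10
159^8 ≡ 10^2 = 100
159^16 ≡ 100^2 = 10000 ≡ 139
159^32 ≡ 139^2 = 19321 ≡ 118
50 = 32 + 16 + 2, so 159^50 ≡ 118·139·23 ≡ 106 (mod 173)
y^r · r^s ≡ 88·106 = 9328 ≡ 159 (mod 173)

159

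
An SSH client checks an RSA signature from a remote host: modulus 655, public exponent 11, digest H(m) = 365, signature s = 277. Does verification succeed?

Squares mod 655: s^1≡277, s^2≡94, s^4≡321, s^8≡206
11 = 8 + 2 + 1, so s^11 ≡ 206·94·277 ≡ 33 (mod 655)
s^11 mod 655 = 33, but H(m) = 365.

fails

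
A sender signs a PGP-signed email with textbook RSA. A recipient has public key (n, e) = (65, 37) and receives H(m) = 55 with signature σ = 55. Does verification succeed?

passes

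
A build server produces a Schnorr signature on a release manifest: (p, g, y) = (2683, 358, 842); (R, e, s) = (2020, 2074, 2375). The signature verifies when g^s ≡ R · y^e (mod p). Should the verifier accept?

g^s mod p:
358^2 = 128164 ≡ 2063
358^4 ≡ 2063^2 = 4255969 ≡ 731
358^8 ≡ 731^2 = 534361 ≡ 444
358^16 ≡ 444^2 = 197136 ≡ 1277
358^32 ≡ 1277^2 = 1630729 ≡ 2148
358^64 ≡ 2148^2 = 4613904 ≡ 1827
358^128 ≡ 1827^2 = 3337929 ≡ 277
358^256 ≡ 277^2 = 76729 ≡ 1605
358^512 ≡ 1605^2 = 2576025 ≡ 345
358^1024 ≡ 345^2 = 119025 ≡ 973
358^2048 ≡ 973^2 = 946729 ≡ 2313
2375 = 2048 + 256 + 64 + 4 + 2 + 1, so 358^2375 ≡ 2313·1605·1827·731·2063·358 ≡ 1816 (mod 2683)
R · y^e mod p:
842^2 = 708964 ≡ 652
842^4 ≡ 652^2 = 425104 ≡ 1190
842^8 ≡ 1190^2 = 1416100 ≡ 2159
842^16 ≡ 2159^2 = 4661281 ≡ 910
842^32 ≡ 910^2 = 828100 ≡ 1736
842^64 ≡ 1736^2 = 3013696 ≡ 687
842^128 ≡ 687^2 = 471969 ≡ 2444
842^256 ≡ 2444^2 = 5973136 ≡ 778
842^512 ≡ 778^2 = 605284 ≡ 1609
842^1024 ≡ 1609^2 = 2588881 ≡ 2469
842^2048 ≡ 2469^2 = 6095961 ≡ 185
2074 = 2048 + 16 + 8 + 2, so 842^2074 ≡ 185·910·2159·652 ≡ 1446 (mod 2683)
2020·1446 = 2920920 ≡ 1816 (mod 2683)
1816 ≡ 1816 (mod 2683); signature holds.

accept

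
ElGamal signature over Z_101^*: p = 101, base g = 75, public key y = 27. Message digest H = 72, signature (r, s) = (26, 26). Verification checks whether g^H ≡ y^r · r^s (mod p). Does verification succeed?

passes

Left side g^H mod p:
75^72 mod 101 = 5
Right side y^r · r^s mod p:
27^26 mod 101 = 33
26^26 mod 101 = 43
33·43 = 1419 ≡ 5 (mod 101)
5 ≡ 5 (mod 101), so the signature is genuine.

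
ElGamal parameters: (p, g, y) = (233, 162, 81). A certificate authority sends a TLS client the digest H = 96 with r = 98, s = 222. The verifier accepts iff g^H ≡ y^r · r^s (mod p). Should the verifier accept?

accept

Left side g^H mod p:
162^2 = 26244 ≡ 148
162^4 ≡ 148^2 = 21904 ≡ 2
162^8 ≡ 2^2 = 4
162^16 ≡ 4^2 = 16
162^32 ≡ 16^2 = 256 ≡ 23
162^64 ≡ 23^2 = 529 ≡ 63
96 = 64 + 32, so 162^96 ≡ 63·23 ≡ 51 (mod 233)
Right side y^r · r^s mod p:
81^2 = 6561 ≡ 37
81^4 ≡ 37^2 = 1369 ≡ 204
81^8 ≡ 204^2 = 41616 ≡ 142
81^16 ≡ 142^2 = 20164 ≡ 126
81^32 ≡ 126^2 = 15876 ≡ 32
81^64 ≡ 32^2 = 1024 ≡ 92
98 = 64 + 32 + 2, so 81^98 ≡ 92·32·37 ≡ 117 (mod 233)
98^2 = 9604 ≡ 51
98^4 ≡ 51^2 = 2601 ≡ 38
98^8 ≡ 38^2 = 1444 ≡ 46
98^16 ≡ 46^2 = 2116 ≡ 19
98^32 ≡ 19^2 = 361 ≡ 128
98^64 ≡ 128^2 = 16384 ≡ 74
98^128 ≡ 74^2 = 5476 ≡ 117
222 = 128 + 64 + 16 + 8 + 4 + 2, so 98^222 ≡ 117·74·19·46·38·51 ≡ 102 (mod 233)
117·102 = 11934 ≡ 51 (mod 233)
51 ≡ 51 (mod 233), so the signature is genuine.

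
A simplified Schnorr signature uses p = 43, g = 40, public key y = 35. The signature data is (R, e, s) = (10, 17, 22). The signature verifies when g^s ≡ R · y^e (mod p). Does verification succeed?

passes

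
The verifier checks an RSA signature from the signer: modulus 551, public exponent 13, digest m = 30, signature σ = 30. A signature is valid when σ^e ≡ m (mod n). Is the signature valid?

valid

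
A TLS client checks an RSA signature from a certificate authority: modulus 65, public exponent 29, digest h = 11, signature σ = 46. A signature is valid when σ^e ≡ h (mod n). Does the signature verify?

verifies

σ^2 ≡ 46^2 = 2116 ≡ 36
σ^4 ≡ 36^2 = 1296 ≡ 61
σ^8 ≡ 61^2 = 3721 ≡ 16
σ^16 ≡ 16^2 = 256 ≡ 61
29 = 16 + 8 + 4 + 1, so σ^29 ≡ 61·16·61·46 ≡ 11 (mod 65)
σ^29 mod 65 = 11 matches h.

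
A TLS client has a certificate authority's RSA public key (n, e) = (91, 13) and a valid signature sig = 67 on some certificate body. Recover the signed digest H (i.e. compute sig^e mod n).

sig^2 ≡ 67^2 = 4489 ≡ 30
sig^4 ≡ 30^2 = 900 ≡ 81
sig^8 ≡ 81^2 = 6561 ≡ 9
13 = 8 + 4 + 1, so sig^13 ≡ 9·81·67 ≡ 67 (mod 91)

67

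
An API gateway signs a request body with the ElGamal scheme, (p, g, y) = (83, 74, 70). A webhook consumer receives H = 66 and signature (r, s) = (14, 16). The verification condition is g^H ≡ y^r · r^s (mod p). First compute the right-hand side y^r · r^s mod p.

Squares mod 83: 70^1≡70, 70^2≡3, 70^4≡9, 70^8≡81
14 = 8 + 4 + 2, so 70^14 ≡ 81·9·3 ≡ 29 (mod 83)
Squares mod 83: 14^1≡14, 14^2≡30, 14^4≡70, 14^8≡3, 14^16≡9
14^16 ≡ 9 (mod 83)
y^r · r^s ≡ 29·9 = 261 ≡ 12 (mod 83)

12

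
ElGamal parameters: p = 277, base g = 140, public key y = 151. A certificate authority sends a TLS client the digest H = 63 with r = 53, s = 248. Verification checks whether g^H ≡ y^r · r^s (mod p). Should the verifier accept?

accept

Left side g^H mod p:
Squares mod 277: 140^1≡140, 140^2≡210, 140^4≡57, 140^8≡202, 140^16≡85, 140^32≡23
63 = 32 + 16 + 8 + 4 + 2 + 1, so 140^63 ≡ 23·85·202·57·210·140 ≡ 168 (mod 277)
Right side y^r · r^s mod p:
Squares mod 277: 151^1≡151, 151^2≡87, 151^4≡90, 151^8≡67, 151^16≡57, 151^32≡202
53 = 32 + 16 + 4 + 1, so 151^53 ≡ 202·57·90·151 ≡ 176 (mod 277)
Squares mod 277: 53^1≡53, 53^2≡39, 53^4≡136, 53^8≡214, 53^16≡91, 53^32≡248, 53^64≡10, 53^128≡100
248 = 128 + 64 + 32 + 16 + 8, so 53^248 ≡ 100·10·248·91·214 ≡ 215 (mod 277)
176·215 = 37840 ≡ 168 (mod 277)
168 ≡ 168 (mod 277), so the signature is genuine.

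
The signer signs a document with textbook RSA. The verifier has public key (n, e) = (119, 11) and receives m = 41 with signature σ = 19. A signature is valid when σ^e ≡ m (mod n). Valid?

Squares mod 119: σ^1≡19, σ^2≡4, σ^4≡16, σ^8≡18
11 = 8 + 2 + 1, so σ^11 ≡ 18·4·19 ≡ 59 (mod 119)
The recovered value 59 does not match the digest 41.

no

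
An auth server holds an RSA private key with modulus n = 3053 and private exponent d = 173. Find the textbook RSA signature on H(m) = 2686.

2520

(H(m))^2 ≡ 2686^2 = 7214596 ≡ 357
(H(m))^4 ≡ 357^2 = 127449 ≡ 2276
(H(m))^8 ≡ 2276^2 = 5180176 ≡ 2288
(H(m))^16 ≡ 2288^2 = 5234944 ≡ 2102
(H(m))^32 ≡ 2102^2 = 4418404 ≡ 713
(H(m))^64 ≡ 713^2 = 508369 ≡ 1571
(H(m))^128 ≡ 1571^2 = 2468041 ≡ 1217
173 = 128 + 32 + 8 + 4 + 1, so (H(m))^173 ≡ 1217·713·2288·2276·2686 ≡ 2520 (mod 3053)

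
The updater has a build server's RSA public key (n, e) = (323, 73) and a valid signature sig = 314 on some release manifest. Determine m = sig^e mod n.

Squares mod 323: sig^1≡314, sig^2≡81, sig^4≡101, sig^8≡188, sig^16≡137, sig^32≡35, sig^64≡256
73 = 64 + 8 + 1, so sig^73 ≡ 256·188·314 ≡ 314 (mod 323)

314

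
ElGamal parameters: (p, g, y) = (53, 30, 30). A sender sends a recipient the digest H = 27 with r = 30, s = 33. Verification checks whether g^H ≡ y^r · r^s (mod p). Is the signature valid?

Left side g^H mod p:
30^2 = 900 ≡ 52
30^4 ≡ 52^2 = 2704 ≡ 1
30^8 ≡ 1^2 = 1
30^16 ≡ 1^2 = 1
27 = 16 + 8 + 2 + 1, so 30^27 ≡ 1·1·52·30 ≡ 23 (mod 53)
Right side y^r · r^s mod p:
30^2 = 900 ≡ 52
30^4 ≡ 52^2 = 2704 ≡ 1
30^8 ≡ 1^2 = 1
30^16 ≡ 1^2 = 1
30 = 16 + 8 + 4 + 2, so 30^30 ≡ 1·1·1·52 ≡ 52 (mod 53)
30^2 = 900 ≡ 52
30^4 ≡ 52^2 = 2704 ≡ 1
30^8 ≡ 1^2 = 1
30^16 ≡ 1^2 = 1
30^32 ≡ 1^2 = 1
33 = 32 + 1, so 30^33 ≡ 1·30 ≡ 30 (mod 53)
52·30 = 1560 ≡ 23 (mod 53)
23 ≡ 23 (mod 53), so the signature is genuine.

valid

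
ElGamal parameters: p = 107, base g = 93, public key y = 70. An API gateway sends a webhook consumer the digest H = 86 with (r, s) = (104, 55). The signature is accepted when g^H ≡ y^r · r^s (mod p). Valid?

Left side g^H mod p:
93^2 = 8649 ≡ 89
93^4 ≡ 89^2 = 7921 ≡ 3
93^8 ≡ 3^2 = 9
93^16 ≡ 9^2 = 81
93^32 ≡ 81^2 = 6561 ≡ 34
93^64 ≡ 34^2 = 1156 ≡ 86
86 = 64 + 16 + 4 + 2, so 93^86 ≡ 86·81·3·89 ≡ 48 (mod 107)
Right side y^r · r^s mod p:
70^2 = 4900 ≡ 85
70^4 ≡ 85^2 = 7225 ≡ 56
70^8 ≡ 56^2 = 3136 ≡ 33
70^16 ≡ 33^2 = 1089 ≡ 19
70^32 ≡ 19^2 = 361 ≡ 40
70^64 ≡ 40^2 = 1600 ≡ 102
104 = 64 + 32 + 8, so 70^104 ≡ 102·40·33 ≡ 34 (mod 107)
104^2 = 10816 ≡ 9
104^4 ≡ 9^2 = 81
104^8 ≡ 81^2 = 6561 ≡ 34
104^16 ≡ 34^2 = 1156 ≡ 86
104^32 ≡ 86^2 = 7396 ≡ 13
55 = 32 + 16 + 4 + 2 + 1, so 104^55 ≡ 13·86·81·9·104 ≡ 98 (mod 107)
34·98 = 3332 ≡ 15 (mod 107)
48 ≠ 15, so verification fails.

no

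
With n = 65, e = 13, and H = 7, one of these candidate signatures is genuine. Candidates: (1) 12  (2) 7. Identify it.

2

Candidate 1: Squares mod 65: 12^1≡12, 12^2≡14, 12^4≡1, 12^8≡1; 13 = 8 + 4 + 1, so 12^13 ≡ 1·1·12 ≡ 12 (mod 65)
Candidate 2: Squares mod 65: 7^1≡7, 7^2≡49, 7^4≡61, 7^8≡16; 13 = 8 + 4 + 1, so 7^13 ≡ 16·61·7 ≡ 7 (mod 65)
  → matches H = 7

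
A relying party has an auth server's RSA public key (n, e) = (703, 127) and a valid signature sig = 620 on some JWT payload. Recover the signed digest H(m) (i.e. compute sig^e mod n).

620

sig^127 mod 703 = 620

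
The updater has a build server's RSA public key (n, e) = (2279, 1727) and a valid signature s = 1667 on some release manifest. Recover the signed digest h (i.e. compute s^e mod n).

2082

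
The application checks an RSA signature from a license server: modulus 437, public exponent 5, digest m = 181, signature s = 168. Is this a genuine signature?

s^2 ≡ 168^2 = 28224 ≡ 256
s^4 ≡ 256^2 = 65536 ≡ 423
5 = 4 + 1, so s^5 ≡ 423·168 ≡ 270 (mod 437)
The recovered value 270 does not match the digest 181.

forged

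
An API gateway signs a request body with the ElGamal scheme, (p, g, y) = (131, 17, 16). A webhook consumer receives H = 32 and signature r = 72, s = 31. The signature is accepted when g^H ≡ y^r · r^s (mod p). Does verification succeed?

fails

Left side g^H mod p:
Squares mod 131: 17^1≡17, 17^2≡27, 17^4≡74, 17^8≡105, 17^16≡21, 17^32≡48
17^32 ≡ 48 (mod 131)
Right side y^r · r^s mod p:
Squares mod 131: 16^1≡16, 16^2≡125, 16^4≡36, 16^8≡117, 16^16≡65, 16^32≡33, 16^64≡41
72 = 64 + 8, so 16^72 ≡ 41·117 ≡ 81 (mod 131)
Squares mod 131: 72^1≡72, 72^2≡75, 72^4≡123, 72^8≡64, 72^16≡35
31 = 16 + 8 + 4 + 2 + 1, so 72^31 ≡ 35·64·123·75·72 ≡ 128 (mod 131)
81·128 = 10368 ≡ 19 (mod 131)
48 ≠ 19, so verification fails.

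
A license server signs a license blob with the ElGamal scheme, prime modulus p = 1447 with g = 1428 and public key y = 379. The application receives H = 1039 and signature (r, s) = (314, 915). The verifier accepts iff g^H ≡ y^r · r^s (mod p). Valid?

yes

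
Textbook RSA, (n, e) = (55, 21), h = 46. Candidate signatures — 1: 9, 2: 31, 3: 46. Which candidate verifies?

Candidate 1: Squares mod 55: 9^1≡9, 9^2≡26, 9^4≡16, 9^8≡36, 9^16≡31; 21 = 16 + 4 + 1, so 9^21 ≡ 31·16·9 ≡ 9 (mod 55)
Candidate 2: Squares mod 55: 31^1≡31, 31^2≡26, 31^4≡16, 31^8≡36, 31^16≡31; 21 = 16 + 4 + 1, so 31^21 ≡ 31·16·31 ≡ 31 (mod 55)
Candidate 3: Squares mod 55: 46^1≡46, 46^2≡26, 46^4≡16, 46^8≡36, 46^16≡31; 21 = 16 + 4 + 1, so 46^21 ≡ 31·16·46 ≡ 46 (mod 55)
  → matches h = 46

3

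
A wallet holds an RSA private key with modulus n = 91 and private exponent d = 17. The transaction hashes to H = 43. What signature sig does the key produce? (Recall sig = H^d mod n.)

H^2 ≡ 43^2 = 1849 ≡ 29
H^4 ≡ 29^2 = 841 ≡ 22
H^8 ≡ 22^2 = 484 ≡ 29
H^16 ≡ 29^2 = 841 ≡ 22
17 = 16 + 1, so H^17 ≡ 22·43 ≡ 36 (mod 91)

36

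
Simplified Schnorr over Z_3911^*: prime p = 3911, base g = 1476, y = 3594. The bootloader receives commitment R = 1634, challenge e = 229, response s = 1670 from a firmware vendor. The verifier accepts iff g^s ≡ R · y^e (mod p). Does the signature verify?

does not verify

g^s mod p:
Squares mod 3911: 1476^1≡1476, 1476^2≡149, 1476^4≡2646, 1476^8≡626, 1476^16≡776, 1476^32≡3793, 1476^64≡2191, 1476^128≡1684, 1476^256≡381, 1476^512≡454, 1476^1024≡2744
1670 = 1024 + 512 + 128 + 4 + 2, so 1476^1670 ≡ 2744·454·1684·2646·149 ≡ 789 (mod 3911)
R · y^e mod p:
Squares mod 3911: 3594^1≡3594, 3594^2≡2714, 3594^4≡1383, 3594^8≡210, 3594^16≡1079, 3594^32≡2674, 3594^64≡968, 3594^128≡2295
229 = 128 + 64 + 32 + 4 + 1, so 3594^229 ≡ 2295·968·2674·1383·3594 ≡ 3001 (mod 3911)
1634·3001 = 4903634 ≡ 3151 (mod 3911)
789 ≠ 3151; the check fails.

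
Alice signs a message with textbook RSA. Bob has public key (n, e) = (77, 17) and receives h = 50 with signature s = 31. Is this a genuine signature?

forged

Squares mod 77: s^1≡31, s^2≡37, s^4≡60, s^8≡58, s^16≡53
17 = 16 + 1, so s^17 ≡ 53·31 ≡ 26 (mod 77)
The recovered value 26 does not match the digest 50.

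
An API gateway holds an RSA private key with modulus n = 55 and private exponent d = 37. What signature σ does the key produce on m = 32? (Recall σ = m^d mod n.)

32

Squares mod 55: m^1≡32, m^2≡34, m^4≡1, m^8≡1, m^16≡1, m^32≡1
37 = 32 + 4 + 1, so m^37 ≡ 1·1·32 ≡ 32 (mod 55)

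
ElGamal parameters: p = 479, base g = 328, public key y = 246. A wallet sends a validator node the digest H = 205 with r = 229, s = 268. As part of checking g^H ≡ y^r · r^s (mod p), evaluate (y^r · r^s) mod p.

389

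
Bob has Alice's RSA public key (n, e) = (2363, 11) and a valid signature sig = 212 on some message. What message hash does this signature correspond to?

Squares mod 2363: sig^1≡212, sig^2≡47, sig^4≡2209, sig^8≡86
11 = 8 + 2 + 1, so sig^11 ≡ 86·47·212 ≡ 1498 (mod 2363)

1498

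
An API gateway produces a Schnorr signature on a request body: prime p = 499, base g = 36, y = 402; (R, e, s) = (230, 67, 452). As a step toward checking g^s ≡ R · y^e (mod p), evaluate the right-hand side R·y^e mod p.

402^2 = 161604 ≡ 427
402^4 ≡ 427^2 = 182329 ≡ 194
402^8 ≡ 194^2 = 37636 ≡ 211
402^16 ≡ 211^2 = 44521 ≡ 110
402^32 ≡ 110^2 = 12100 ≡ 124
402^64 ≡ 124^2 = 15376 ≡ 406
67 = 64 + 2 + 1, so 402^67 ≡ 406·427·402 ≡ 186 (mod 499)
R · y^e ≡ 230·186 = 42780 ≡ 365 (mod 499)

365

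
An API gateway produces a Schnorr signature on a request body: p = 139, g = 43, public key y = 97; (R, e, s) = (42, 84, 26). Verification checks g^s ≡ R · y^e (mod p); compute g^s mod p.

42

43^2 = 1849 ≡ 42
43^4 ≡ 42^2 = 1764 ≡ 96
43^8 ≡ 96^2 = 9216 ≡ 42
43^16 ≡ 42^2 = 1764 ≡ 96
26 = 16 + 8 + 2, so 43^26 ≡ 96·42·42 ≡ 42 (mod 139)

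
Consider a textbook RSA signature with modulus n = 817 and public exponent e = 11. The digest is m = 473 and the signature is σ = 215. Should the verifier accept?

σ^11 mod 817 = 473
Since 473 equals the digest 473, verification succeeds.

accept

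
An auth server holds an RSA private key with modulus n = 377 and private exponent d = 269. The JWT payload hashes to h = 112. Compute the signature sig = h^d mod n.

h^2 ≡ 112^2 = 12544 ≡ 103
h^4 ≡ 103^2 = 10609 ≡ 53
h^8 ≡ 53^2 = 2809 ≡ 170
h^16 ≡ 170^2 = 28900 ≡ 248
h^32 ≡ 248^2 = 61504 ≡ 53
h^64 ≡ 53^2 = 2809 ≡ 170
h^128 ≡ 170^2 = 28900 ≡ 248
h^256 ≡ 248^2 = 61504 ≡ 53
269 = 256 + 8 + 4 + 1, so h^269 ≡ 53·170·53·112 ≡ 255 (mod 377)

255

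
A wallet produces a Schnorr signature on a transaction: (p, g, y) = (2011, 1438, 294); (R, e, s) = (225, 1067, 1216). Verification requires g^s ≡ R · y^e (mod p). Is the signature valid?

invalid

g^s mod p:
Squares mod 2011: 1438^1≡1438, 1438^2≡536, 1438^4≡1734, 1438^8≡311, 1438^16≡193, 1438^32≡1051, 1438^64≡562, 1438^128≡117, 1438^256≡1623, 1438^512≡1730, 1438^1024≡532
1216 = 1024 + 128 + 64, so 1438^1216 ≡ 532·117·562 ≡ 1794 (mod 2011)
R · y^e mod p:
Squares mod 2011: 294^1≡294, 294^2≡1974, 294^4≡1369, 294^8≡1920, 294^16≡237, 294^32≡1872, 294^64≡1222, 294^128≡1122, 294^256≡2009, 294^512≡4, 294^1024≡16
1067 = 1024 + 32 + 8 + 2 + 1, so 294^1067 ≡ 16·1872·1920·1974·294 ≡ 1054 (mod 2011)
225·1054 = 237150 ≡ 1863 (mod 2011)
1794 ≠ 1863; the check fails.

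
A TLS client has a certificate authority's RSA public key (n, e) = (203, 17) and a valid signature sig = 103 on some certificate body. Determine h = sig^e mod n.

Squares mod 203: sig^1≡103, sig^2≡53, sig^4≡170, sig^8≡74, sig^16≡198
17 = 16 + 1, so sig^17 ≡ 198·103 ≡ 94 (mod 203)

94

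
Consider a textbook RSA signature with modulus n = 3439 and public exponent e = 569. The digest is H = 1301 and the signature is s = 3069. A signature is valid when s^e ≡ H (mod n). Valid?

no

s^2 ≡ 3069^2 = 9418761 ≡ 2779
s^4 ≡ 2779^2 = 7722841 ≡ 2286
s^8 ≡ 2286^2 = 5225796 ≡ 1955
s^16 ≡ 1955^2 = 3822025 ≡ 1296
s^32 ≡ 1296^2 = 1679616 ≡ 1384
s^64 ≡ 1384^2 = 1915456 ≡ 3372
s^128 ≡ 3372^2 = 11370384 ≡ 1050
s^256 ≡ 1050^2 = 1102500 ≡ 2020
s^512 ≡ 2020^2 = 4080400 ≡ 1746
569 = 512 + 32 + 16 + 8 + 1, so s^569 ≡ 1746·1384·1296·1955·3069 ≡ 1154 (mod 3439)
1154 ≠ 1301, so verification fails.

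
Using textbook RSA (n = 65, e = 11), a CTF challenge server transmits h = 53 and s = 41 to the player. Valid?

Squares mod 65: s^1≡41, s^2≡56, s^4≡16, s^8≡61
11 = 8 + 2 + 1, so s^11 ≡ 61·56·41 ≡ 46 (mod 65)
The recovered value 46 does not match the digest 53.

no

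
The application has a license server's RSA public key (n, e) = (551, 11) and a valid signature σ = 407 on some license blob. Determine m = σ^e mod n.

Squares mod 551: σ^1≡407, σ^2≡349, σ^4≡30, σ^8≡349
11 = 8 + 2 + 1, so σ^11 ≡ 349·349·407 ≡ 88 (mod 551)

88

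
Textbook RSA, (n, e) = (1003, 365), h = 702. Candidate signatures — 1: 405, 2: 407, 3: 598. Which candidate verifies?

1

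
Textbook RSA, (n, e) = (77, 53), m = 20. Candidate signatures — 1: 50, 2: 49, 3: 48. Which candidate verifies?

3

Candidate 1: Squares mod 77: 50^1≡50, 50^2≡36, 50^4≡64, 50^8≡15, 50^16≡71, 50^32≡36; 53 = 32 + 16 + 4 + 1, so 50^53 ≡ 36·71·64·50 ≡ 29 (mod 77)
Candidate 2: Squares mod 77: 49^1≡49, 49^2≡14, 49^4≡42, 49^8≡70, 49^16≡49, 49^32≡14; 53 = 32 + 16 + 4 + 1, so 49^53 ≡ 14·49·42·49 ≡ 70 (mod 77)
Candidate 3: Squares mod 77: 48^1≡48, 48^2≡71, 48^4≡36, 48^8≡64, 48^16≡15, 48^32≡71; 53 = 32 + 16 + 4 + 1, so 48^53 ≡ 71·15·36·48 ≡ 20 (mod 77)
  → matches m = 20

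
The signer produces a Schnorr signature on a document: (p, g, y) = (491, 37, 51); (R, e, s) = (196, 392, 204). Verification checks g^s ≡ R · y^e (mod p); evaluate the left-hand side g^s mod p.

196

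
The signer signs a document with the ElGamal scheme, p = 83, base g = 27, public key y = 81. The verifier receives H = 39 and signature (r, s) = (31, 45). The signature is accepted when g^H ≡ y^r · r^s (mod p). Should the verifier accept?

accept

Left side g^H mod p:
27^2 = 729 ≡ 65
27^4 ≡ 65^2 = 4225 ≡ 75
27^8 ≡ 75^2 = 5625 ≡ 64
27^16 ≡ 64^2 = 4096 ≡ 29
27^32 ≡ 29^2 = 841 ≡ 11
39 = 32 + 4 + 2 + 1, so 27^39 ≡ 11·75·65·27 ≡ 23 (mod 83)
Right side y^r · r^s mod p:
81^2 = 6561 ≡ 4
81^4 ≡ 4^2 = 16
81^8 ≡ 16^2 = 256 ≡ 7
81^16 ≡ 7^2 = 49
31 = 16 + 8 + 4 + 2 + 1, so 81^31 ≡ 49·7·16·4·81 ≡ 3 (mod 83)
31^2 = 961 ≡ 48
31^4 ≡ 48^2 = 2304 ≡ 63
31^8 ≡ 63^2 = 3969 ≡ 68
31^16 ≡ 68^2 = 4624 ≡ 59
31^32 ≡ 59^2 = 3481 ≡ 78
45 = 32 + 8 + 4 + 1, so 31^45 ≡ 78·68·63·31 ≡ 63 (mod 83)
3·63 = 189 ≡ 23 (mod 83)
23 ≡ 23 (mod 83), so the signature is genuine.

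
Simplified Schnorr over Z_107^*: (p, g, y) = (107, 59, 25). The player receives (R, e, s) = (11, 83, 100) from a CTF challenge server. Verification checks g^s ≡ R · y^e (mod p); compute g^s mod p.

59^2 = 3481 ≡ 57
59^4 ≡ 57^2 = 3249 ≡ 39
59^8 ≡ 39^2 = 1521 ≡ 23
59^16 ≡ 23^2 = 529 ≡ 101
59^32 ≡ 101^2 = 10201 ≡ 36
59^64 ≡ 36^2 = 1296 ≡ 12
100 = 64 + 32 + 4, so 59^100 ≡ 12·36·39 ≡ 49 (mod 107)

49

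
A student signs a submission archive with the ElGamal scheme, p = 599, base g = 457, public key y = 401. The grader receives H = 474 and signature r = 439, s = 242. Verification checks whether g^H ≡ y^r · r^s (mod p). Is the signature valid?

Left side g^H mod p:
457^2 = 208849 ≡ 397
457^4 ≡ 397^2 = 157609 ≡ 72
457^8 ≡ 72^2 = 5184 ≡ 392
457^16 ≡ 392^2 = 153664 ≡ 320
457^32 ≡ 320^2 = 102400 ≡ 570
457^64 ≡ 570^2 = 324900 ≡ 242
457^128 ≡ 242^2 = 58564 ≡ 461
457^256 ≡ 461^2 = 212521 ≡ 475
474 = 256 + 128 + 64 + 16 + 8 + 2, so 457^474 ≡ 475·461·242·320·392·397 ≡ 312 (mod 599)
Right side y^r · r^s mod p:
401^2 = 160801 ≡ 269
401^4 ≡ 269^2 = 72361 ≡ 481
401^8 ≡ 481^2 = 231361 ≡ 147
401^16 ≡ 147^2 = 21609 ≡ 45
401^32 ≡ 45^2 = 2025 ≡ 228
401^64 ≡ 228^2 = 51984 ≡ 470
401^128 ≡ 470^2 = 220900 ≡ 468
401^256 ≡ 468^2 = 219024 ≡ 389
439 = 256 + 128 + 32 + 16 + 4 + 2 + 1, so 401^439 ≡ 389·468·228·45·481·269·401 ≡ 319 (mod 599)
439^2 = 192721 ≡ 442
439^4 ≡ 442^2 = 195364 ≡ 90
439^8 ≡ 90^2 = 8100 ≡ 313
439^16 ≡ 313^2 = 97969 ≡ 332
439^32 ≡ 332^2 = 110224 ≡ 8
439^64 ≡ 8^2 = 64
439^128 ≡ 64^2 = 4096 ≡ 502
242 = 128 + 64 + 32 + 16 + 2, so 439^242 ≡ 502·64·8·332·442 ≡ 16 (mod 599)
319·16 = 5104 ≡ 312 (mod 599)
312 ≡ 312 (mod 599), so the signature is genuine.

valid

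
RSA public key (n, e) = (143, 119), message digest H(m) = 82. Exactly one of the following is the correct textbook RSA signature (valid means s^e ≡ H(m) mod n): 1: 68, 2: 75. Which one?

Candidate 1: 68^2 = 4624 ≡ 48; 68^4 ≡ 48^2 = 2304 ≡ 16; 68^8 ≡ 16^2 = 256 ≡ 113; 68^16 ≡ 113^2 = 12769 ≡ 42; 68^32 ≡ 42^2 = 1764 ≡ 48; 68^64 ≡ 48^2 = 2304 ≡ 16; 119 = 64 + 32 + 16 + 4 + 2 + 1, so 68^119 ≡ 16·48·42·16·48·68 ≡ 61 (mod 143)
Candidate 2: 75^2 = 5625 ≡ 48; 75^4 ≡ 48^2 = 2304 ≡ 16; 75^8 ≡ 16^2 = 256 ≡ 113; 75^16 ≡ 113^2 = 12769 ≡ 42; 75^32 ≡ 42^2 = 1764 ≡ 48; 75^64 ≡ 48^2 = 2304 ≡ 16; 119 = 64 + 32 + 16 + 4 + 2 + 1, so 75^119 ≡ 16·48·42·16·48·75 ≡ 82 (mod 143)
  → matches H(m) = 82

2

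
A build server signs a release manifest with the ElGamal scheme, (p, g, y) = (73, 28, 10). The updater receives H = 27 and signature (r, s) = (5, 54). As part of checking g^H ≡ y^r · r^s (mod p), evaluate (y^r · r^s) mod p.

51

Squares mod 73: 10^1≡10, 10^2≡27, 10^4≡72
5 = 4 + 1, so 10^5 ≡ 72·10 ≡ 63 (mod 73)
Squares mod 73: 5^1≡5, 5^2≡25, 5^4≡41, 5^8≡2, 5^16≡4, 5^32≡16
54 = 32 + 16 + 4 + 2, so 5^54 ≡ 16·4·41·25 ≡ 46 (mod 73)
y^r · r^s ≡ 63·46 = 2898 ≡ 51 (mod 73)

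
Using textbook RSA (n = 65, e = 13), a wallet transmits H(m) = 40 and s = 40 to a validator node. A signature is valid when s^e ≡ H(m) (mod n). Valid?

yes

s^2 ≡ 40^2 = 1600 ≡ 40
s^4 ≡ 40^2 = 1600 ≡ 40
s^8 ≡ 40^2 = 1600 ≡ 40
13 = 8 + 4 + 1, so s^13 ≡ 40·40·40 ≡ 40 (mod 65)
Since 40 equals the digest 40, verification succeeds.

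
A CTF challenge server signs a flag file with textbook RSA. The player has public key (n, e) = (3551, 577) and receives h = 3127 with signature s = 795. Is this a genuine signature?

genuine

Squares mod 3551: s^1≡795, s^2≡3498, s^4≡2809, s^8≡159, s^16≡424, s^32≡2226, s^64≡1431, s^128≡2385, s^256≡3074, s^512≡265
577 = 512 + 64 + 1, so s^577 ≡ 265·1431·795 ≡ 3127 (mod 3551)
3127 = h, so the signature checks out.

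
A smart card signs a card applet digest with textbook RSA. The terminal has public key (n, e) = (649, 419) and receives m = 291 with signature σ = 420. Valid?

no

Squares mod 649: σ^1≡420, σ^2≡521, σ^4≡159, σ^8≡619, σ^16≡251, σ^32≡48, σ^64≡357, σ^128≡245, σ^256≡317
419 = 256 + 128 + 32 + 2 + 1, so σ^419 ≡ 317·245·48·521·420 ≡ 358 (mod 649)
The recovered value 358 does not match the digest 291.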